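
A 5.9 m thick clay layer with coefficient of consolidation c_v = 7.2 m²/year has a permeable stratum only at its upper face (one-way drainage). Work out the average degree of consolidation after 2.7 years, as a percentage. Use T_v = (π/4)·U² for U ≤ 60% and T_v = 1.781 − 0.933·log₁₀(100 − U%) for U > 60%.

Drainage path length: H_d = H = 5.9 m (single drainage).
T_v = c_v·t/H_d² = 7.2×2.7/5.9² = 0.55846.
T_v = 0.55846 corresponds to the U > 60% branch:
U = 1 − 10^((1.781 − T_v)/0.933)/100 = 0.7957

U ≈ 79.6 %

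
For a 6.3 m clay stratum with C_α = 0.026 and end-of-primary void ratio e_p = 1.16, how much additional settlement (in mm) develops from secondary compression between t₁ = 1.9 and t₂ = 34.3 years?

Secondary compression: S_s = C_α·H/(1+e_p)·log₁₀(t₂/t₁)
S_s = 0.026×6.3/(1+1.16)×log₁₀(34.3/1.9)
    = 0.07583 × 1.257 = 0.09529 m

S_s ≈ 95.3 mm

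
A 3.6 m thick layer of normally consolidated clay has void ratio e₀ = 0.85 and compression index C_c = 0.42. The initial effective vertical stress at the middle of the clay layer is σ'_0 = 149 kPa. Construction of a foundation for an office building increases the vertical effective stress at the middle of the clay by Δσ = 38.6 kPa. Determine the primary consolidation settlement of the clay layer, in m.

S_c ≈ 0.0818 m

Final effective stress: σ'_f = σ'_0 + Δσ = 149 + 38.6 = 187.6 kPa.
Normally consolidated clay, so the full stress increment lies on the virgin compression line:
S_c = C_c·H/(1+e₀)·log₁₀(σ'_f/σ'_0) = 0.42×3.6/(1+0.85)×log₁₀(187.6/149)
    = 0.8173 × 0.10005 = 0.08177 m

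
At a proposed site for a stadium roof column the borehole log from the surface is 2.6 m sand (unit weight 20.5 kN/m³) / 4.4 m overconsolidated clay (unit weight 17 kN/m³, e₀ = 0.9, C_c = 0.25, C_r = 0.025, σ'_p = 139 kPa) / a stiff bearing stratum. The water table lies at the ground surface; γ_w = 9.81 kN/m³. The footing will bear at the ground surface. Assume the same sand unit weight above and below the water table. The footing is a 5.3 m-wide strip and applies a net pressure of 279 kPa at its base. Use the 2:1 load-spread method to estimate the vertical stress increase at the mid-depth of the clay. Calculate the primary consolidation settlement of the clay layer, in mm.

S_c ≈ 108 mm

Mid-depth of clay below the ground surface: z = 2.6 + 4.4/2 = 4.8 m.
Total vertical stress at mid-clay: σ_v = 20.5×2.6 + 17×2.2 = 90.7 kPa.
Pore pressure: u = 9.81×(4.8 − 0) = 47.088 kPa.
Initial effective stress: σ'_0 = σ_v − u = 90.7 − 47.088 = 43.612 kPa.
Stress increase at mid-clay by the 2:1 spreading method:
Δσ = qB/(B+z) = 279×5.3/(5.3+4.8) = 146.41 kPa
Final effective stress: σ'_f = 43.612 + 146.41 = 190.02 kPa.
σ'_f = 190.02 > σ'_p = 139 kPa, so the stress path crosses the preconsolidation pressure — recompression up to σ'_p, then virgin compression beyond:
S_c = H/(1+e₀)·[C_r·log₁₀(σ'_p/σ'_0) + C_c·log₁₀(σ'_f/σ'_p)]
    = 4.4/1.9 × [0.025×log₁₀(139/43.612) + 0.25×log₁₀(190.02/139)]
    = 2.3158 × [0.012585 + 0.033946] = 0.1078 m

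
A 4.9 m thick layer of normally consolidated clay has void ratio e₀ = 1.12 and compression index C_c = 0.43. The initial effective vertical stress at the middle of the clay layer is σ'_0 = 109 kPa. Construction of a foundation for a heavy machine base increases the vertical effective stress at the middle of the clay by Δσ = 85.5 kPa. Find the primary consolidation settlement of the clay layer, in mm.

S_c ≈ 250 mm

Final effective stress: σ'_f = σ'_0 + Δσ = 109 + 85.5 = 194.5 kPa.
Normally consolidated clay, so the full stress increment lies on the virgin compression line:
S_c = C_c·H/(1+e₀)·log₁₀(σ'_f/σ'_0) = 0.43×4.9/(1+1.12)×log₁₀(194.5/109)
    = 0.99387 × 0.25149 = 0.2499 m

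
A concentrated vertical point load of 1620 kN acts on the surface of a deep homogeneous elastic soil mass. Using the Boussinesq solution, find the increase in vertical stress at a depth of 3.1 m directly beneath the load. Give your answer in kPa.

Δσ_z ≈ 80.5 kPa

Boussinesq vertical stress below a point load on an elastic half-space:
Δσ_z = 3P/(2πz²) · [1 + (r/z)²]^(−5/2)
r/z = 0/3.1 = 0; [1+(r/z)²]^(−5/2) = 1.
Δσ_z = 3×1620/(2π×3.1²) × 1 = 80.488 × 1 = 80.49 kPa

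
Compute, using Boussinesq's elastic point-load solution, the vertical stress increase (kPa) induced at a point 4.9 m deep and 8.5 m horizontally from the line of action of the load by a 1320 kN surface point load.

Δσ_z ≈ 0.816 kPa

Boussinesq vertical stress below a point load on an elastic half-space:
Δσ_z = 3P/(2πz²) · [1 + (r/z)²]^(−5/2)
r/z = 8.5/4.9 = 1.7347; [1+(r/z)²]^(−5/2) = 0.031072.
Δσ_z = 3×1320/(2π×4.9²) × 0.031072 = 26.25 × 0.031072 = 0.8156 kPa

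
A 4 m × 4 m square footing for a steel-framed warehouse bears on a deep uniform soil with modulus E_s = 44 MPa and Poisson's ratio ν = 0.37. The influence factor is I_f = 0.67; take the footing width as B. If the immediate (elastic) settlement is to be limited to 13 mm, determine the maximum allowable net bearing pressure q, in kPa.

E_s = 44 MPa = 44000 kPa.
S_e = q·B·(1−ν²)/E_s · I_f  ⇒  q = S_e·E_s / (B·(1−ν²)·I_f).
q = 0.013 × 44000 / (4 × 0.8631 × 0.67) = 247.3 kPa

q ≈ 247 kPa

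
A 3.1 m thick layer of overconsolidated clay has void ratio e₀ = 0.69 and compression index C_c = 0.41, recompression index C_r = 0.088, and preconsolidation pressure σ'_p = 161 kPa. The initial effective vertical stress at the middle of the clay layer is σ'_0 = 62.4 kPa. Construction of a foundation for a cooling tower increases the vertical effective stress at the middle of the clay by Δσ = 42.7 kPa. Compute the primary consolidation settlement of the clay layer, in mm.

S_c ≈ 36.5 mm

Final effective stress: σ'_f = 62.4 + 42.7 = 105.1 kPa.
σ'_f = 105.1 ≤ σ'_p = 161 kPa, so the clay remains overconsolidated and only the recompression index applies:
S_c = C_r·H/(1+e₀)·log₁₀(σ'_f/σ'_0) = 0.088×3.1/1.69×log₁₀(105.1/62.4)
    = 0.16142 × 0.22642 = 0.03655 m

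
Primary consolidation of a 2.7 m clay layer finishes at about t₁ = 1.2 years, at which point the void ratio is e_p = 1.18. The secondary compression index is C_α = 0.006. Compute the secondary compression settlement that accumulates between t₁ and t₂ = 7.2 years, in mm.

S_s ≈ 5.78 mm

Secondary compression: S_s = C_α·H/(1+e_p)·log₁₀(t₂/t₁)
S_s = 0.006×2.7/(1+1.18)×log₁₀(7.2/1.2)
    = 0.007431 × 0.7782 = 0.005783 m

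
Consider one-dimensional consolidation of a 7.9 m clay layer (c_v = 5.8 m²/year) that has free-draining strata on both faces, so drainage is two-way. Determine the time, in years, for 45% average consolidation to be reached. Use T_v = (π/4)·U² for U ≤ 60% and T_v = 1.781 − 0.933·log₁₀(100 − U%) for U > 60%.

t ≈ 0.428 years

Drainage path length: H_d = H/2 = 3.95 m (double drainage).
U ≤ 60%: T_v = (π/4)·U² = (π/4)×0.45² = 0.15904.
t = T_v·H_d²/c_v = 0.15904×3.95²/5.8 = 0.4278 years.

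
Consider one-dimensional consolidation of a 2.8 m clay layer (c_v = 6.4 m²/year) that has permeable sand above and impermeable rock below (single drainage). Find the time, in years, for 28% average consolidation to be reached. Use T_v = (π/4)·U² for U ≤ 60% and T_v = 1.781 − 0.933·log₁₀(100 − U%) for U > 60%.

t ≈ 0.0754 years

Drainage path length: H_d = H = 2.8 m (single drainage).
U ≤ 60%: T_v = (π/4)·U² = (π/4)×0.28² = 0.061575.
t = T_v·H_d²/c_v = 0.061575×2.8²/6.4 = 0.07543 years.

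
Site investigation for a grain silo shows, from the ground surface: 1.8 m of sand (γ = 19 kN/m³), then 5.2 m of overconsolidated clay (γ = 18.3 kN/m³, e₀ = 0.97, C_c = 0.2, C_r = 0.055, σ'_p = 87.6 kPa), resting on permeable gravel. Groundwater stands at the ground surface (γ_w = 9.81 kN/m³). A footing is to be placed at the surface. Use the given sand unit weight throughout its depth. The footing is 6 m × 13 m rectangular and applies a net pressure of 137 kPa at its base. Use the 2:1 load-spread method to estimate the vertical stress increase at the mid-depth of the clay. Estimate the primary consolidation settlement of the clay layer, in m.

S_c ≈ 0.0766 m

Mid-depth of clay below the ground surface: z = 1.8 + 5.2/2 = 4.4 m.
Total vertical stress at mid-clay: σ_v = 19×1.8 + 18.3×2.6 = 81.78 kPa.
Pore pressure: u = 9.81×(4.4 − 0) = 43.164 kPa.
Initial effective stress: σ'_0 = σ_v − u = 81.78 − 43.164 = 38.616 kPa.
Stress increase at mid-clay by the 2:1 spreading method:
Δσ = qBL/((B+z)(L+z)) = 137×6×13/((6+4.4)(13+4.4)) = 59.052 kPa
Final effective stress: σ'_f = 38.616 + 59.052 = 97.668 kPa.
σ'_f = 97.668 > σ'_p = 87.6 kPa, so the stress path crosses the preconsolidation pressure — recompression up to σ'_p, then virgin compression beyond:
S_c = H/(1+e₀)·[C_r·log₁₀(σ'_p/σ'_0) + C_c·log₁₀(σ'_f/σ'_p)]
    = 5.2/1.97 × [0.055×log₁₀(87.6/38.616) + 0.2×log₁₀(97.668/87.6)]
    = 2.6396 × [0.019566 + 0.0094496] = 0.07659 m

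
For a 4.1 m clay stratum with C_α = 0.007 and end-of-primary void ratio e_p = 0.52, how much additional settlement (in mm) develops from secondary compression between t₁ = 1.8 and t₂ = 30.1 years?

S_s ≈ 23.1 mm

Secondary compression: S_s = C_α·H/(1+e_p)·log₁₀(t₂/t₁)
S_s = 0.007×4.1/(1+0.52)×log₁₀(30.1/1.8)
    = 0.01888 × 1.223 = 0.0231 m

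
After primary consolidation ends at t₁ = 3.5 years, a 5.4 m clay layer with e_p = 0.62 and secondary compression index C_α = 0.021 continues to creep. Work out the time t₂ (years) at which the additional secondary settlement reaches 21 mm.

t₂ ≈ 6.98 years

S_s = C_α·H/(1+e_p)·log₁₀(t₂/t₁) ⇒ log₁₀(t₂/t₁) = S_s·(1+e_p)/(C_α·H).
log₁₀(t₂/t₁) = 0.021 × (1+0.62) / (0.021×5.4) = 0.3
t₂ = t₁ × 10^0.3 = 3.5 × 1.995 = 6.983 years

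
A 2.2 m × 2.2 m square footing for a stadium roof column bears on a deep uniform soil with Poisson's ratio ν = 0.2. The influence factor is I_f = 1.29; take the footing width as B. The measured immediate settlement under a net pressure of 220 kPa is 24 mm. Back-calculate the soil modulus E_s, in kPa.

S_e = q·B·(1−ν²)/E_s · I_f  ⇒  E_s = q·B·(1−ν²)·I_f / S_e.
E_s = 220 × 2.2 × 0.96 × 1.29 / 0.024 = 24970 kPa

E_s ≈ 25000 kPa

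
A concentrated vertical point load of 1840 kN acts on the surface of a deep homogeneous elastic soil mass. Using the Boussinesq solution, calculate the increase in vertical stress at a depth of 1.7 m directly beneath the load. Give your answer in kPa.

Δσ_z ≈ 304 kPa

Boussinesq vertical stress below a point load on an elastic half-space:
Δσ_z = 3P/(2πz²) · [1 + (r/z)²]^(−5/2)
r/z = 0/1.7 = 0; [1+(r/z)²]^(−5/2) = 1.
Δσ_z = 3×1840/(2π×1.7²) × 1 = 303.99 × 1 = 304 kPa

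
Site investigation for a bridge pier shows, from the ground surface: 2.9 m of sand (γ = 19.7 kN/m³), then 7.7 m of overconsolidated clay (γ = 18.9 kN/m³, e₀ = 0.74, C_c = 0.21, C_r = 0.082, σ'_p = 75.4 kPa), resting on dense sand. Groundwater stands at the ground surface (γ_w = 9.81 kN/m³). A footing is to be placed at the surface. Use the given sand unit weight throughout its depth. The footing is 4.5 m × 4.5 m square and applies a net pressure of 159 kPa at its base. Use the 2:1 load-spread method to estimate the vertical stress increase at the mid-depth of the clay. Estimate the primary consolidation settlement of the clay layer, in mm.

S_c ≈ 94.1 mm

Mid-depth of clay below the ground surface: z = 2.9 + 7.7/2 = 6.75 m.
Total vertical stress at mid-clay: σ_v = 19.7×2.9 + 18.9×3.85 = 129.89 kPa.
Pore pressure: u = 9.81×(6.75 − 0) = 66.218 kPa.
Initial effective stress: σ'_0 = σ_v − u = 129.89 − 66.218 = 63.672 kPa.
Stress increase at mid-clay by the 2:1 spreading method:
Δσ = qBL/((B+z)(L+z)) = 159×4.5×4.5/((4.5+6.75)(4.5+6.75)) = 25.44 kPa
Final effective stress: σ'_f = 63.672 + 25.44 = 89.112 kPa.
σ'_f = 89.112 > σ'_p = 75.4 kPa, so the stress path crosses the preconsolidation pressure — recompression up to σ'_p, then virgin compression beyond:
S_c = H/(1+e₀)·[C_r·log₁₀(σ'_p/σ'_0) + C_c·log₁₀(σ'_f/σ'_p)]
    = 7.7/1.74 × [0.082×log₁₀(75.4/63.672) + 0.21×log₁₀(89.112/75.4)]
    = 4.4253 × [0.0060207 + 0.015239] = 0.09408 m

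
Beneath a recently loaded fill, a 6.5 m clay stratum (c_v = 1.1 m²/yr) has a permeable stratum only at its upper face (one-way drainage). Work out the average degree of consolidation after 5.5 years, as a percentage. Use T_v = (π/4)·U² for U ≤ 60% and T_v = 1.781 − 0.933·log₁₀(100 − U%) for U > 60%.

Drainage path length: H_d = H = 6.5 m (single drainage).
T_v = c_v·t/H_d² = 1.1×5.5/6.5² = 0.1432.
T_v = 0.1432 corresponds to the U ≤ 60% branch:
U = √(4T_v/π) = 0.427

U ≈ 42.7 %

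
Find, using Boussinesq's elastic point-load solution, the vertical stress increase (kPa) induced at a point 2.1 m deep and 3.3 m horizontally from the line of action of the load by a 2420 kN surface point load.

Boussinesq vertical stress below a point load on an elastic half-space:
Δσ_z = 3P/(2πz²) · [1 + (r/z)²]^(−5/2)
r/z = 3.3/2.1 = 1.5714; [1+(r/z)²]^(−5/2) = 0.044603.
Δσ_z = 3×2420/(2π×2.1²) × 0.044603 = 262.01 × 0.044603 = 11.69 kPa

Δσ_z ≈ 11.7 kPa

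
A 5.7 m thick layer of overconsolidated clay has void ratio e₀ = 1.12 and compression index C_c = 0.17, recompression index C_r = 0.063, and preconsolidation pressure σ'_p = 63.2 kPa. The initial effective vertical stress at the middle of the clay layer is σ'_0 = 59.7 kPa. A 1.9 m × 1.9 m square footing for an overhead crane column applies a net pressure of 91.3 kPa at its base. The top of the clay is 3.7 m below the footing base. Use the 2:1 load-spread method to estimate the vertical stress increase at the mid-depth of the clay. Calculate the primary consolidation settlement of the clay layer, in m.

S_c ≈ 0.00767 m

Mid-depth of clay below the footing base: z = 3.7 + 5.7/2 = 6.55 m.
Stress increase at mid-clay by the 2:1 spreading method:
Δσ = qBL/((B+z)(L+z)) = 91.3×1.9×1.9/((1.9+6.55)(1.9+6.55)) = 4.616 kPa
Final effective stress: σ'_f = 59.7 + 4.616 = 64.316 kPa.
σ'_f = 64.316 > σ'_p = 63.2 kPa, so the stress path crosses the preconsolidation pressure — recompression up to σ'_p, then virgin compression beyond:
S_c = H/(1+e₀)·[C_r·log₁₀(σ'_p/σ'_0) + C_c·log₁₀(σ'_f/σ'_p)]
    = 5.7/2.12 × [0.063×log₁₀(63.2/59.7) + 0.17×log₁₀(64.316/63.2)]
    = 2.6887 × [0.0015588 + 0.0012923] = 0.007666 m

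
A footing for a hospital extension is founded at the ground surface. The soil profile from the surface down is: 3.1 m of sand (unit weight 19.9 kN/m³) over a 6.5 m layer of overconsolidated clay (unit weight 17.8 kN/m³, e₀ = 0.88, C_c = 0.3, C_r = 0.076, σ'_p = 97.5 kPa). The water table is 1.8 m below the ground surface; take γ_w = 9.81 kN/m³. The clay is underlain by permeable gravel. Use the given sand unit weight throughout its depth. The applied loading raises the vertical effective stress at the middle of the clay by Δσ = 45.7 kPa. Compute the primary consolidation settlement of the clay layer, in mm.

S_c ≈ 126 mm

Mid-depth of clay below the ground surface: z = 3.1 + 6.5/2 = 6.35 m.
Total vertical stress at mid-clay: σ_v = 19.9×3.1 + 17.8×3.25 = 119.54 kPa.
Pore pressure: u = 9.81×(6.35 − 1.8) = 44.636 kPa.
Initial effective stress: σ'_0 = σ_v − u = 119.54 − 44.636 = 74.904 kPa.
Final effective stress: σ'_f = 74.904 + 45.7 = 120.6 kPa.
σ'_f = 120.6 > σ'_p = 97.5 kPa, so the stress path crosses the preconsolidation pressure — recompression up to σ'_p, then virgin compression beyond:
S_c = H/(1+e₀)·[C_r·log₁₀(σ'_p/σ'_0) + C_c·log₁₀(σ'_f/σ'_p)]
    = 6.5/1.88 × [0.076×log₁₀(97.5/74.904) + 0.3×log₁₀(120.6/97.5)]
    = 3.4574 × [0.008702 + 0.027703] = 0.1259 m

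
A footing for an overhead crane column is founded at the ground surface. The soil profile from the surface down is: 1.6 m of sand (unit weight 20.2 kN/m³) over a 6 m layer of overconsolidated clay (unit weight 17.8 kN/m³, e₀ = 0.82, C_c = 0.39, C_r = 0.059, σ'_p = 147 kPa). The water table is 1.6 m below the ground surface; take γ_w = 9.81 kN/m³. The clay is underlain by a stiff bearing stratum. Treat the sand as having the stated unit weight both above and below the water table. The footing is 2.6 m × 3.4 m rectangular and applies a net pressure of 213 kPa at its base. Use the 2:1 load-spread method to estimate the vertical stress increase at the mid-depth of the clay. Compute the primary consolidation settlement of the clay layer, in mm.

S_c ≈ 38.7 mm

Mid-depth of clay below the ground surface: z = 1.6 + 6/2 = 4.6 m.
Total vertical stress at mid-clay: σ_v = 20.2×1.6 + 17.8×3 = 85.72 kPa.
Pore pressure: u = 9.81×(4.6 − 1.6) = 29.43 kPa.
Initial effective stress: σ'_0 = σ_v − u = 85.72 − 29.43 = 56.29 kPa.
Stress increase at mid-clay by the 2:1 spreading method:
Δσ = qBL/((B+z)(L+z)) = 213×2.6×3.4/((2.6+4.6)(3.4+4.6)) = 32.69 kPa
Final effective stress: σ'_f = 56.29 + 32.69 = 88.98 kPa.
σ'_f = 88.98 ≤ σ'_p = 147 kPa, so the clay remains overconsolidated and only the recompression index applies:
S_c = C_r·H/(1+e₀)·log₁₀(σ'_f/σ'_0) = 0.059×6/1.82×log₁₀(88.98/56.29)
    = 0.19451 × 0.19886 = 0.03868 m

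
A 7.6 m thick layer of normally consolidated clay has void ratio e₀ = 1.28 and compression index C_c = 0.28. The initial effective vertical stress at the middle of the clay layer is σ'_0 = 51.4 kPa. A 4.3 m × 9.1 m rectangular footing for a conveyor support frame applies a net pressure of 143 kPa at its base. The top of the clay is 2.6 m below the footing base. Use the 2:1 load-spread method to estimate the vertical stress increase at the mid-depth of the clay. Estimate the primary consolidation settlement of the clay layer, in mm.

S_c ≈ 205 mm

Mid-depth of clay below the footing base: z = 2.6 + 7.6/2 = 6.4 m.
Stress increase at mid-clay by the 2:1 spreading method:
Δσ = qBL/((B+z)(L+z)) = 143×4.3×9.1/((4.3+6.4)(9.1+6.4)) = 33.739 kPa
Final effective stress: σ'_f = σ'_0 + Δσ = 51.4 + 33.739 = 85.139 kPa.
Normally consolidated clay, so the full stress increment lies on the virgin compression line:
S_c = C_c·H/(1+e₀)·log₁₀(σ'_f/σ'_0) = 0.28×7.6/(1+1.28)×log₁₀(85.139/51.4)
    = 0.93333 × 0.21917 = 0.2046 m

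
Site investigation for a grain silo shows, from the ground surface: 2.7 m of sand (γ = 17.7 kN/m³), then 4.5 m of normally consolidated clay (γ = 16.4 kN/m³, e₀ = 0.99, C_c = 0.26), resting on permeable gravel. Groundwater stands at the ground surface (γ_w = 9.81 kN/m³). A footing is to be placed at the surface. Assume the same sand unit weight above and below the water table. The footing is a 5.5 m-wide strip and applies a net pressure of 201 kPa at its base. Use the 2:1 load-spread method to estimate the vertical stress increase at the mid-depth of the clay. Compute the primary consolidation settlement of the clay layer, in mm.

Mid-depth of clay below the ground surface: z = 2.7 + 4.5/2 = 4.95 m.
Total vertical stress at mid-clay: σ_v = 17.7×2.7 + 16.4×2.25 = 84.69 kPa.
Pore pressure: u = 9.81×(4.95 − 0) = 48.56 kPa.
Initial effective stress: σ'_0 = σ_v − u = 84.69 − 48.56 = 36.13 kPa.
Stress increase at mid-clay by the 2:1 spreading method:
Δσ = qB/(B+z) = 201×5.5/(5.5+4.95) = 105.79 kPa
Final effective stress: σ'_f = σ'_0 + Δσ = 36.13 + 105.79 = 141.92 kPa.
Normally consolidated clay, so the full stress increment lies on the virgin compression line:
S_c = C_c·H/(1+e₀)·log₁₀(σ'_f/σ'_0) = 0.26×4.5/(1+0.99)×log₁₀(141.92/36.13)
    = 0.58794 × 0.59418 = 0.3493 m

S_c ≈ 349 mm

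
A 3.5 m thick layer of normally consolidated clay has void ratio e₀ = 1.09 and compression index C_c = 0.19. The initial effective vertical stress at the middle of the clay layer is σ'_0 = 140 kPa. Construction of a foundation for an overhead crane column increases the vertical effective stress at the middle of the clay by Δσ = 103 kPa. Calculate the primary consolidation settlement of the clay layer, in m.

S_c ≈ 0.0762 m

Final effective stress: σ'_f = σ'_0 + Δσ = 140 + 103 = 243 kPa.
Normally consolidated clay, so the full stress increment lies on the virgin compression line:
S_c = C_c·H/(1+e₀)·log₁₀(σ'_f/σ'_0) = 0.19×3.5/(1+1.09)×log₁₀(243/140)
    = 0.31818 × 0.23948 = 0.0762 m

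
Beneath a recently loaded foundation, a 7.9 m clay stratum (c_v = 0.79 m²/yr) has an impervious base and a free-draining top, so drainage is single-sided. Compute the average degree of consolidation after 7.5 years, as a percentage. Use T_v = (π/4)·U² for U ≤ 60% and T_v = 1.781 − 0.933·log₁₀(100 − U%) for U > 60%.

U ≈ 34.8 %

Drainage path length: H_d = H = 7.9 m (single drainage).
T_v = c_v·t/H_d² = 0.79×7.5/7.9² = 0.094937.
T_v = 0.094937 corresponds to the U ≤ 60% branch:
U = √(4T_v/π) = 0.3477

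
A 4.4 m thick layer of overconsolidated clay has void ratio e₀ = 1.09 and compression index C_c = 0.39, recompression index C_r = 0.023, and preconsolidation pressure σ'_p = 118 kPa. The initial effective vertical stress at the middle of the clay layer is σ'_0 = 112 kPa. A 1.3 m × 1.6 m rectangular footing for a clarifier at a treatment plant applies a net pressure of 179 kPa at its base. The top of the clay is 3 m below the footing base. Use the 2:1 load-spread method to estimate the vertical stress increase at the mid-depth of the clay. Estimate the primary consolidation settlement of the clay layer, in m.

Mid-depth of clay below the footing base: z = 3 + 4.4/2 = 5.2 m.
Stress increase at mid-clay by the 2:1 spreading method:
Δσ = qBL/((B+z)(L+z)) = 179×1.3×1.6/((1.3+5.2)(1.6+5.2)) = 8.4235 kPa
Final effective stress: σ'_f = 112 + 8.4235 = 120.42 kPa.
σ'_f = 120.42 > σ'_p = 118 kPa, so the stress path crosses the preconsolidation pressure — recompression up to σ'_p, then virgin compression beyond:
S_c = H/(1+e₀)·[C_r·log₁₀(σ'_p/σ'_0) + C_c·log₁₀(σ'_f/σ'_p)]
    = 4.4/2.09 × [0.023×log₁₀(118/112) + 0.39×log₁₀(120.42/118)]
    = 2.1053 × [0.00052127 + 0.0034385] = 0.008337 m

S_c ≈ 0.00834 m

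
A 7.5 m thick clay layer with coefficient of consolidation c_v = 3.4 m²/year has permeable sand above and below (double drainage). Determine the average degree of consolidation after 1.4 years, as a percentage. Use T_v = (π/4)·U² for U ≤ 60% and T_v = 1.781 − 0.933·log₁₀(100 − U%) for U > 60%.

U ≈ 64.8 %

Drainage path length: H_d = H/2 = 3.75 m (double drainage).
T_v = c_v·t/H_d² = 3.4×1.4/3.75² = 0.33849.
T_v = 0.33849 corresponds to the U > 60% branch:
U = 1 − 10^((1.781 − T_v)/0.933)/100 = 0.6484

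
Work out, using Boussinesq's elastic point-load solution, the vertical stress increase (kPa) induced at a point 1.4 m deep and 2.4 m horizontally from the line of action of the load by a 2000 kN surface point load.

Boussinesq vertical stress below a point load on an elastic half-space:
Δσ_z = 3P/(2πz²) · [1 + (r/z)²]^(−5/2)
r/z = 2.4/1.4 = 1.7143; [1+(r/z)²]^(−5/2) = 0.032479.
Δσ_z = 3×2000/(2π×1.4²) × 0.032479 = 487.21 × 0.032479 = 15.82 kPa

Δσ_z ≈ 15.8 kPa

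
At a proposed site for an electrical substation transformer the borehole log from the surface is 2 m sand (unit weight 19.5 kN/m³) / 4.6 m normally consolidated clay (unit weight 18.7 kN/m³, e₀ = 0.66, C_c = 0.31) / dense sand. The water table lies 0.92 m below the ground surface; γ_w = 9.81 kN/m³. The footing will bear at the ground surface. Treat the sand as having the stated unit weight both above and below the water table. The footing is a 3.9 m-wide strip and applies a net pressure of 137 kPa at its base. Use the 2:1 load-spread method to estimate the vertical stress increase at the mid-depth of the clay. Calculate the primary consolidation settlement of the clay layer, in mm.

S_c ≈ 316 mm

Mid-depth of clay below the ground surface: z = 2 + 4.6/2 = 4.3 m.
Total vertical stress at mid-clay: σ_v = 19.5×2 + 18.7×2.3 = 82.01 kPa.
Pore pressure: u = 9.81×(4.3 − 0.92) = 33.158 kPa.
Initial effective stress: σ'_0 = σ_v − u = 82.01 − 33.158 = 48.852 kPa.
Stress increase at mid-clay by the 2:1 spreading method:
Δσ = qB/(B+z) = 137×3.9/(3.9+4.3) = 65.159 kPa
Final effective stress: σ'_f = σ'_0 + Δσ = 48.852 + 65.159 = 114.01 kPa.
Normally consolidated clay, so the full stress increment lies on the virgin compression line:
S_c = C_c·H/(1+e₀)·log₁₀(σ'_f/σ'_0) = 0.31×4.6/(1+0.66)×log₁₀(114.01/48.852)
    = 0.85904 × 0.36806 = 0.3162 m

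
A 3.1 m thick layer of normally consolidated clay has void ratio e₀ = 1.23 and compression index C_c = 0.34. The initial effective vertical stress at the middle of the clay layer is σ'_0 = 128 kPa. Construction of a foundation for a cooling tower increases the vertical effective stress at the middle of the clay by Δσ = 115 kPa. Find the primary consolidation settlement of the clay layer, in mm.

Final effective stress: σ'_f = σ'_0 + Δσ = 128 + 115 = 243 kPa.
Normally consolidated clay, so the full stress increment lies on the virgin compression line:
S_c = C_c·H/(1+e₀)·log₁₀(σ'_f/σ'_0) = 0.34×3.1/(1+1.23)×log₁₀(243/128)
    = 0.47265 × 0.2784 = 0.1316 m

S_c ≈ 132 mm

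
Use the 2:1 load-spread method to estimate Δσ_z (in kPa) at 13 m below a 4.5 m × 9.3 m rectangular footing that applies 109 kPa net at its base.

By the 2:1 method the load spreads at 1 horizontal : 2 vertical, so at depth z the loaded area has grown by z in each plan dimension:
Δσ = qBL/((B+z)(L+z)) = 109×4.5×9.3/((4.5+13)(9.3+13)) = 11.689 kPa

Δσ_z ≈ 11.7 kPa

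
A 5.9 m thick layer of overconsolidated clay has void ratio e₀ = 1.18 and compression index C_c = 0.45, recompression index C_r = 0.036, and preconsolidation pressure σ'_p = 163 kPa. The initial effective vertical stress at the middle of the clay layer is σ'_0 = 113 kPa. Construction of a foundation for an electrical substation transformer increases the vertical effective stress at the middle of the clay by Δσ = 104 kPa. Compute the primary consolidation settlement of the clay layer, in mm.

S_c ≈ 167 mm

Final effective stress: σ'_f = 113 + 104 = 217 kPa.
σ'_f = 217 > σ'_p = 163 kPa, so the stress path crosses the preconsolidation pressure — recompression up to σ'_p, then virgin compression beyond:
S_c = H/(1+e₀)·[C_r·log₁₀(σ'_p/σ'_0) + C_c·log₁₀(σ'_f/σ'_p)]
    = 5.9/2.18 × [0.036×log₁₀(163/113) + 0.45×log₁₀(217/163)]
    = 2.7064 × [0.0057279 + 0.055922] = 0.1668 m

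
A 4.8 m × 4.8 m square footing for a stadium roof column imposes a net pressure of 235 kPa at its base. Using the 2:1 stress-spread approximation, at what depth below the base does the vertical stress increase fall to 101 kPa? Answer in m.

2:1 spreading — at depth z the loaded area has grown by z in each plan dimension:
qB²/(B+z)² = Δσ_z ⇒ z = B(√(q/Δσ_z) − 1) = 4.8×(√(235/101) − 1) = 2.522 m

z ≈ 2.52 m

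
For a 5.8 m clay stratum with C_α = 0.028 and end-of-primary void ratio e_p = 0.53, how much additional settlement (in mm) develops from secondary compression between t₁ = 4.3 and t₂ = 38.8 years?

Secondary compression: S_s = C_α·H/(1+e_p)·log₁₀(t₂/t₁)
S_s = 0.028×5.8/(1+0.53)×log₁₀(38.8/4.3)
    = 0.1061 × 0.9554 = 0.1014 m

S_s ≈ 101 mm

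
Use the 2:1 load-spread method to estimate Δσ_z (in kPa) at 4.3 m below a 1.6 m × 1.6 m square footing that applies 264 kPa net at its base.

By the 2:1 method the load spreads at 1 horizontal : 2 vertical, so at depth z the loaded area has grown by z in each plan dimension:
Δσ = qBL/((B+z)(L+z)) = 264×1.6×1.6/((1.6+4.3)(1.6+4.3)) = 19.415 kPa

Δσ_z ≈ 19.4 kPa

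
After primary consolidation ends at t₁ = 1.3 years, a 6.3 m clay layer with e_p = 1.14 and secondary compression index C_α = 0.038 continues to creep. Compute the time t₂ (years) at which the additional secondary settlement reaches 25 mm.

S_s = C_α·H/(1+e_p)·log₁₀(t₂/t₁) ⇒ log₁₀(t₂/t₁) = S_s·(1+e_p)/(C_α·H).
log₁₀(t₂/t₁) = 0.025 × (1+1.14) / (0.038×6.3) = 0.2235
t₂ = t₁ × 10^0.2235 = 1.3 × 1.673 = 2.175 years

t₂ ≈ 2.17 years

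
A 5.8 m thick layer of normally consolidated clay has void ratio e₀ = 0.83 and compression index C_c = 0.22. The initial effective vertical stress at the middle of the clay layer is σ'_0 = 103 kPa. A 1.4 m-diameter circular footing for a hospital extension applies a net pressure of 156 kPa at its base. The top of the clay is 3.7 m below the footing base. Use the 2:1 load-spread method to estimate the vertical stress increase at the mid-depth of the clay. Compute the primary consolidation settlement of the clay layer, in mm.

Mid-depth of clay below the footing base: z = 3.7 + 5.8/2 = 6.6 m.
Stress increase at mid-clay by the 2:1 spreading method:
Δσ ≈ qD²/(D+z)² = 156×1.4²/(1.4+6.6)² = 4.7775 kPa
Final effective stress: σ'_f = σ'_0 + Δσ = 103 + 4.7775 = 107.78 kPa.
Normally consolidated clay, so the full stress increment lies on the virgin compression line:
S_c = C_c·H/(1+e₀)·log₁₀(σ'_f/σ'_0) = 0.22×5.8/(1+0.83)×log₁₀(107.78/103)
    = 0.69727 × 0.019701 = 0.01374 m

S_c ≈ 13.7 mm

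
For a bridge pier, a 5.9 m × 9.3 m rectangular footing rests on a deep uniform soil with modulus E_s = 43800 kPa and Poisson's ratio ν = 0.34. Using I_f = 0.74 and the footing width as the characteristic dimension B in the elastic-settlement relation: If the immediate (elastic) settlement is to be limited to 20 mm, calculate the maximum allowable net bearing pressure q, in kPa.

S_e = q·B·(1−ν²)/E_s · I_f  ⇒  q = S_e·E_s / (B·(1−ν²)·I_f).
q = 0.02 × 43800 / (5.9 × 0.8844 × 0.74) = 226.9 kPa

q ≈ 227 kPa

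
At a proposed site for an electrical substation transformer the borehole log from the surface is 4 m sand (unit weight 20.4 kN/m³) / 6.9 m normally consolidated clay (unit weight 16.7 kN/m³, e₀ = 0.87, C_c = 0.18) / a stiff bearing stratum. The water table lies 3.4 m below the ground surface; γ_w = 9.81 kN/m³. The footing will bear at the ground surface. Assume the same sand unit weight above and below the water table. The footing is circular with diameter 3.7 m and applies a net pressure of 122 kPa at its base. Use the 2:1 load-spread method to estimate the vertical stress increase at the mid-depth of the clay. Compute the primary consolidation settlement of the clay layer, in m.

Mid-depth of clay below the ground surface: z = 4 + 6.9/2 = 7.45 m.
Total vertical stress at mid-clay: σ_v = 20.4×4 + 16.7×3.45 = 139.22 kPa.
Pore pressure: u = 9.81×(7.45 − 3.4) = 39.73 kPa.
Initial effective stress: σ'_0 = σ_v − u = 139.22 − 39.73 = 99.49 kPa.
Stress increase at mid-clay by the 2:1 spreading method:
Δσ ≈ qD²/(D+z)² = 122×3.7²/(3.7+7.45)² = 13.434 kPa
Final effective stress: σ'_f = σ'_0 + Δσ = 99.49 + 13.434 = 112.92 kPa.
Normally consolidated clay, so the full stress increment lies on the virgin compression line:
S_c = C_c·H/(1+e₀)·log₁₀(σ'_f/σ'_0) = 0.18×6.9/(1+0.87)×log₁₀(112.92/99.49)
    = 0.66417 × 0.054991 = 0.03652 m

S_c ≈ 0.0365 m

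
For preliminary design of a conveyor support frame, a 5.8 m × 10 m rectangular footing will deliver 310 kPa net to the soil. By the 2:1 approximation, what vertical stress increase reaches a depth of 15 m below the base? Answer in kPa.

By the 2:1 method the load spreads at 1 horizontal : 2 vertical, so at depth z the loaded area has grown by z in each plan dimension:
Δσ = qBL/((B+z)(L+z)) = 310×5.8×10/((5.8+15)(10+15)) = 34.577 kPa

Δσ_z ≈ 34.6 kPa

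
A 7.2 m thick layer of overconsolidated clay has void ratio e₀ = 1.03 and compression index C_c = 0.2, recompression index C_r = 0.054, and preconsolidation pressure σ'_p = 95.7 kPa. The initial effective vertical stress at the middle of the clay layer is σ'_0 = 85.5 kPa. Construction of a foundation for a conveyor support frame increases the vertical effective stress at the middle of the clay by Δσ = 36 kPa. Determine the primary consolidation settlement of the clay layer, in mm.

Final effective stress: σ'_f = 85.5 + 36 = 121.5 kPa.
σ'_f = 121.5 > σ'_p = 95.7 kPa, so the stress path crosses the preconsolidation pressure — recompression up to σ'_p, then virgin compression beyond:
S_c = H/(1+e₀)·[C_r·log₁₀(σ'_p/σ'_0) + C_c·log₁₀(σ'_f/σ'_p)]
    = 7.2/2.03 × [0.054×log₁₀(95.7/85.5) + 0.2×log₁₀(121.5/95.7)]
    = 3.5468 × [0.0026431 + 0.020733] = 0.08291 m

S_c ≈ 82.9 mm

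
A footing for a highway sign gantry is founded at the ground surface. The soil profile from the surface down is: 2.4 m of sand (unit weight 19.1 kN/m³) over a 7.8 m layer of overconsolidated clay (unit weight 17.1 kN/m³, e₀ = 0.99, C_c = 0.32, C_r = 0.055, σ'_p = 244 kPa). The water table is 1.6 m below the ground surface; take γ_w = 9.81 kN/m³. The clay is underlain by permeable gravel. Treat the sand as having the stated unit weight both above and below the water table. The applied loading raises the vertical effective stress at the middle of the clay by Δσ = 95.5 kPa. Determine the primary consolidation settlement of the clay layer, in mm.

S_c ≈ 83.4 mm

Mid-depth of clay below the ground surface: z = 2.4 + 7.8/2 = 6.3 m.
Total vertical stress at mid-clay: σ_v = 19.1×2.4 + 17.1×3.9 = 112.53 kPa.
Pore pressure: u = 9.81×(6.3 − 1.6) = 46.107 kPa.
Initial effective stress: σ'_0 = σ_v − u = 112.53 − 46.107 = 66.423 kPa.
Final effective stress: σ'_f = 66.423 + 95.5 = 161.92 kPa.
σ'_f = 161.92 ≤ σ'_p = 244 kPa, so the clay remains overconsolidated and only the recompression index applies:
S_c = C_r·H/(1+e₀)·log₁₀(σ'_f/σ'_0) = 0.055×7.8/1.99×log₁₀(161.92/66.423)
    = 0.21558 × 0.38698 = 0.08342 m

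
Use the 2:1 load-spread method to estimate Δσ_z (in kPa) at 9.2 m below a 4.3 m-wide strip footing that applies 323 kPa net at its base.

By the 2:1 method the load spreads at 1 horizontal : 2 vertical, so at depth z the loaded area has grown by z in each plan dimension:
Δσ = qB/(B+z) = 323×4.3/(4.3+9.2) = 102.88 kPa

Δσ_z ≈ 103 kPa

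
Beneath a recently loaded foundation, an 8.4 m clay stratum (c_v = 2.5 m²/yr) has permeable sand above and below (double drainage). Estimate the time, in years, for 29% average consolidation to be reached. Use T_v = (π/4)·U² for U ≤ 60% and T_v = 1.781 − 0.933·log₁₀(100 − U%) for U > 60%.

Drainage path length: H_d = H/2 = 4.2 m (double drainage).
U ≤ 60%: T_v = (π/4)·U² = (π/4)×0.29² = 0.066052.
t = T_v·H_d²/c_v = 0.066052×4.2²/2.5 = 0.4661 years.

t ≈ 0.466 years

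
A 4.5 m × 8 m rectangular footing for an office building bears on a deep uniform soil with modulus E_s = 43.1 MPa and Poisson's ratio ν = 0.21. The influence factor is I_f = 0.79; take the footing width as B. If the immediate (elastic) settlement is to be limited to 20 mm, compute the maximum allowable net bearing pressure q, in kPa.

q ≈ 254 kPa

E_s = 43.1 MPa = 43100 kPa.
S_e = q·B·(1−ν²)/E_s · I_f  ⇒  q = S_e·E_s / (B·(1−ν²)·I_f).
q = 0.02 × 43100 / (4.5 × 0.9559 × 0.79) = 253.7 kPa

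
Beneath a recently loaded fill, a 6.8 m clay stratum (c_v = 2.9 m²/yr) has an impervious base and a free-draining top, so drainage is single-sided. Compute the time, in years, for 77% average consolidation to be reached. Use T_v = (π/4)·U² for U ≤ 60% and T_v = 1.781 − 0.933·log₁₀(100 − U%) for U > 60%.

Drainage path length: H_d = H = 6.8 m (single drainage).
U > 60%: T_v = 1.781 − 0.933·log₁₀(100 − 77) = 0.51051.
t = T_v·H_d²/c_v = 0.51051×6.8²/2.9 = 8.14 years.

t ≈ 8.14 years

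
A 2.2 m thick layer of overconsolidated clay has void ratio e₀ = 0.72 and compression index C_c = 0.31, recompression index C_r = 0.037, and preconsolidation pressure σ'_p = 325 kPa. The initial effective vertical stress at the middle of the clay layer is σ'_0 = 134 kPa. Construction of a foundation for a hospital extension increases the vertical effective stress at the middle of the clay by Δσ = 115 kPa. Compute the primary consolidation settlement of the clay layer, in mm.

Final effective stress: σ'_f = 134 + 115 = 249 kPa.
σ'_f = 249 ≤ σ'_p = 325 kPa, so the clay remains overconsolidated and only the recompression index applies:
S_c = C_r·H/(1+e₀)·log₁₀(σ'_f/σ'_0) = 0.037×2.2/1.72×log₁₀(249/134)
    = 0.047327 × 0.26909 = 0.01274 m

S_c ≈ 12.7 mm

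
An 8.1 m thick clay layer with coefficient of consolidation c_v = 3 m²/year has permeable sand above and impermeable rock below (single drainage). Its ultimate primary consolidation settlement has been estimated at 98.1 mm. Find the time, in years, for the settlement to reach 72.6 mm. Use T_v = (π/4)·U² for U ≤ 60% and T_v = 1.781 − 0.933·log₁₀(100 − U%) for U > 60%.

t ≈ 10.1 years

Drainage path length: H_d = H = 8.1 m (single drainage).
U = S(t)/S_ult = 72.6/98.1 = 0.7401.
U > 60%: T_v = 1.781 − 0.933·log₁₀(100 − 74.006) = 0.46093.
t = T_v·H_d²/c_v = 0.46093×8.1²/3 = 10.08 years.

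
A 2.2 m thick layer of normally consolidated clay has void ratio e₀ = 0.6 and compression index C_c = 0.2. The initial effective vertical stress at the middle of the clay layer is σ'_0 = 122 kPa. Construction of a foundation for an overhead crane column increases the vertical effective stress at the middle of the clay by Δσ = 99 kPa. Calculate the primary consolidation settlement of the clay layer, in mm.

Final effective stress: σ'_f = σ'_0 + Δσ = 122 + 99 = 221 kPa.
Normally consolidated clay, so the full stress increment lies on the virgin compression line:
S_c = C_c·H/(1+e₀)·log₁₀(σ'_f/σ'_0) = 0.2×2.2/(1+0.6)×log₁₀(221/122)
    = 0.275 × 0.25803 = 0.07096 m

S_c ≈ 71 mm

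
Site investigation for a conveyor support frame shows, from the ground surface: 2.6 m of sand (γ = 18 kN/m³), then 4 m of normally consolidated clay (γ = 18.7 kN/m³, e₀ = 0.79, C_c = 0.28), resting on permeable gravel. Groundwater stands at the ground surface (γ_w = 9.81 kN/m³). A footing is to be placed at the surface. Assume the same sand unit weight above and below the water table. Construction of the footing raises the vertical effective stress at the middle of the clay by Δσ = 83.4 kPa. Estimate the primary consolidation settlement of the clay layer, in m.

Mid-depth of clay below the ground surface: z = 2.6 + 4/2 = 4.6 m.
Total vertical stress at mid-clay: σ_v = 18×2.6 + 18.7×2 = 84.2 kPa.
Pore pressure: u = 9.81×(4.6 − 0) = 45.126 kPa.
Initial effective stress: σ'_0 = σ_v − u = 84.2 − 45.126 = 39.074 kPa.
Final effective stress: σ'_f = σ'_0 + Δσ = 39.074 + 83.4 = 122.47 kPa.
Normally consolidated clay, so the full stress increment lies on the virgin compression line:
S_c = C_c·H/(1+e₀)·log₁₀(σ'_f/σ'_0) = 0.28×4/(1+0.79)×log₁₀(122.47/39.074)
    = 0.6257 × 0.49614 = 0.3104 m

S_c ≈ 0.31 m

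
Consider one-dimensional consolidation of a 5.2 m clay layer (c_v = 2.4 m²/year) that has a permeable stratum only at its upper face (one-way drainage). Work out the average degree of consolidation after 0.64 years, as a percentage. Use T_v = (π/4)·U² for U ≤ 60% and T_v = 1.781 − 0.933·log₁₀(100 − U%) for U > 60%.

Drainage path length: H_d = H = 5.2 m (single drainage).
T_v = c_v·t/H_d² = 2.4×0.64/5.2² = 0.056805.
T_v = 0.056805 corresponds to the U ≤ 60% branch:
U = √(4T_v/π) = 0.2689

U ≈ 26.9 %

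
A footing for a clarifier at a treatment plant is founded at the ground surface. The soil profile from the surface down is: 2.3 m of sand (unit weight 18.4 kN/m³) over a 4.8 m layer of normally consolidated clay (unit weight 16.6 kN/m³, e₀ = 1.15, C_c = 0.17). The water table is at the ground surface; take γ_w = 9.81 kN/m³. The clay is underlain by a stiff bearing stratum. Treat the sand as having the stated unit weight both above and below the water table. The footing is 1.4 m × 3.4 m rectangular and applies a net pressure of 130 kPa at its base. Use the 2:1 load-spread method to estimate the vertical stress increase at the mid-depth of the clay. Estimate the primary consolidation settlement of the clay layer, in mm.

Mid-depth of clay below the ground surface: z = 2.3 + 4.8/2 = 4.7 m.
Total vertical stress at mid-clay: σ_v = 18.4×2.3 + 16.6×2.4 = 82.16 kPa.
Pore pressure: u = 9.81×(4.7 − 0) = 46.107 kPa.
Initial effective stress: σ'_0 = σ_v − u = 82.16 − 46.107 = 36.053 kPa.
Stress increase at mid-clay by the 2:1 spreading method:
Δσ = qBL/((B+z)(L+z)) = 130×1.4×3.4/((1.4+4.7)(3.4+4.7)) = 12.524 kPa
Final effective stress: σ'_f = σ'_0 + Δσ = 36.053 + 12.524 = 48.577 kPa.
Normally consolidated clay, so the full stress increment lies on the virgin compression line:
S_c = C_c·H/(1+e₀)·log₁₀(σ'_f/σ'_0) = 0.17×4.8/(1+1.15)×log₁₀(48.577/36.053)
    = 0.37953 × 0.12949 = 0.04915 m

S_c ≈ 49.1 mm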